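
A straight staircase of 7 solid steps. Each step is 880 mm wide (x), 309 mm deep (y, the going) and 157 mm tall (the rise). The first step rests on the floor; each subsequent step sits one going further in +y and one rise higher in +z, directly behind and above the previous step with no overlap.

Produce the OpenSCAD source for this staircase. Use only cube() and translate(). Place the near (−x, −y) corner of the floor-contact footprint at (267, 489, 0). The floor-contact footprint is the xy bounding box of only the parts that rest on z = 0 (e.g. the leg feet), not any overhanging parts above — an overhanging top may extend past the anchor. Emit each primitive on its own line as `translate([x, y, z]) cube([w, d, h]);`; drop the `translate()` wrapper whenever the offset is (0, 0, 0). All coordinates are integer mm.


translate([267, 489, 0]) cube([880, 309, 157]);
translate([267, 798, 157]) cube([880, 309, 157]);
translate([267, 1107, 314]) cube([880, 309, 157]);
translate([267, 1416, 471]) cube([880, 309, 157]);
translate([267, 1725, 628]) cube([880, 309, 157]);
translate([267, 2034, 785]) cube([880, 309, 157]);
translate([267, 2343, 942]) cube([880, 309, 157]);


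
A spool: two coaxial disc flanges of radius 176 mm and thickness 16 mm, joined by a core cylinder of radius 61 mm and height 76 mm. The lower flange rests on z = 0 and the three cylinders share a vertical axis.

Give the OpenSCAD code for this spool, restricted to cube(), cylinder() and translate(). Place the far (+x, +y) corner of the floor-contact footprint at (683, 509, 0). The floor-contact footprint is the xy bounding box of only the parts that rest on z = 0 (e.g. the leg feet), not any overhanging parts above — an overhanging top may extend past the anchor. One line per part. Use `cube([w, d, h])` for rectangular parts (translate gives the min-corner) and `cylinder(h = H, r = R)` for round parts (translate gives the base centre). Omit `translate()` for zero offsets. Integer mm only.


translate([507, 333, 0]) cylinder(h = 16, r = 176);
translate([507, 333, 16]) cylinder(h = 76, r = 61);
translate([507, 333, 92]) cylinder(h = 16, r = 176);


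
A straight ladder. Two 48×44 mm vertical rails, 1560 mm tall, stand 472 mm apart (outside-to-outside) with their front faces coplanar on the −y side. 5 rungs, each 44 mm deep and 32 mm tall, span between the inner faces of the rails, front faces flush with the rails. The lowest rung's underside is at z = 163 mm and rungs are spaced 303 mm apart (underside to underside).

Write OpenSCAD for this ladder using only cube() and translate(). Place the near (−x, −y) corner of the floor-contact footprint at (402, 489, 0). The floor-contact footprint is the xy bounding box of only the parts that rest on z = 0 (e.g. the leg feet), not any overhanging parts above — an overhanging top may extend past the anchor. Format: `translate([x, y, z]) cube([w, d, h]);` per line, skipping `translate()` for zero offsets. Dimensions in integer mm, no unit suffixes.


// rung span = 472 - 2*48 = 376
// rung[k] z = 163 + k*303
translate([402, 489, 0]) cube([48, 44, 1560]);
translate([826, 489, 0]) cube([48, 44, 1560]);
translate([450, 489, 163]) cube([376, 44, 32]);
translate([450, 489, 466]) cube([376, 44, 32]);
translate([450, 489, 769]) cube([376, 44, 32]);
translate([450, 489, 1072]) cube([376, 44, 32]);
translate([450, 489, 1375]) cube([376, 44, 32]);


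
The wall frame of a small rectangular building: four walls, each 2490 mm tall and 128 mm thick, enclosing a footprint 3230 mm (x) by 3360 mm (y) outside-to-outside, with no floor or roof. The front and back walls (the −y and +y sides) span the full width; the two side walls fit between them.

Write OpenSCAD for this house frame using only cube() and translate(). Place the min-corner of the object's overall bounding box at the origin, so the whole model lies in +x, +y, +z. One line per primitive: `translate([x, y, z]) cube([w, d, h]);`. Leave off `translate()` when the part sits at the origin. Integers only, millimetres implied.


cube([3230, 128, 2490]);
translate([0, 3232, 0]) cube([3230, 128, 2490]);
translate([0, 128, 0]) cube([128, 3104, 2490]);
translate([3102, 128, 0]) cube([128, 3104, 2490]);


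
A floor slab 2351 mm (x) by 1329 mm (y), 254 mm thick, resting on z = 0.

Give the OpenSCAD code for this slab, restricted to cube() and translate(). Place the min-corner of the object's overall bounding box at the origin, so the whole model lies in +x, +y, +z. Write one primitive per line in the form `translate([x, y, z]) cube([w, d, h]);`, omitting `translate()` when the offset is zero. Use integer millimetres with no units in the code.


cube([2351, 1329, 254]);


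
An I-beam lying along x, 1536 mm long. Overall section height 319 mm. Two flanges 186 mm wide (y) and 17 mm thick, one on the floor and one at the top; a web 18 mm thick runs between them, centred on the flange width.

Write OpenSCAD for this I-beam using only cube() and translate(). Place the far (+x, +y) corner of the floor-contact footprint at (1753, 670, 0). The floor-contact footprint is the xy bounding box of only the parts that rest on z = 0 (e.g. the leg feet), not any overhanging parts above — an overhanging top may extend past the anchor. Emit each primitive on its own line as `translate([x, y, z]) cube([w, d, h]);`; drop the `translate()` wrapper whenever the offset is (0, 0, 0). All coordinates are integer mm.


translate([217, 484, 0]) cube([1536, 186, 17]);
translate([217, 568, 17]) cube([1536, 18, 285]);
translate([217, 484, 302]) cube([1536, 186, 17]);


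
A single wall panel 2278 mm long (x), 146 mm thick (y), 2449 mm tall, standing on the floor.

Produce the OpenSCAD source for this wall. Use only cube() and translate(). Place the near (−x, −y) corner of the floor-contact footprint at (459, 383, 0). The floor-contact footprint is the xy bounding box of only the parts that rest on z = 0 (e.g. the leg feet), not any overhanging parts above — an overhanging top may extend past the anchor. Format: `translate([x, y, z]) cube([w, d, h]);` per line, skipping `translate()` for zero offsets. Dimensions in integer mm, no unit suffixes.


translate([459, 383, 0]) cube([2278, 146, 2449]);


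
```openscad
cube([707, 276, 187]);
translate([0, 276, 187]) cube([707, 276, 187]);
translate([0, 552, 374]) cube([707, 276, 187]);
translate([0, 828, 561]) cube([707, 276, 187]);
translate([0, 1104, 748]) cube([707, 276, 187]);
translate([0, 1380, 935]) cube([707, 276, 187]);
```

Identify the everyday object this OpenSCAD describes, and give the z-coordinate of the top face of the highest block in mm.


A staircase. The total rise is 1122 mm.

6 identical blocks, each offset up and back from the previous — a staircase. Each step is 187 mm tall and there are 6 of them, so the total rise is 6 × 187 = 1122 mm.


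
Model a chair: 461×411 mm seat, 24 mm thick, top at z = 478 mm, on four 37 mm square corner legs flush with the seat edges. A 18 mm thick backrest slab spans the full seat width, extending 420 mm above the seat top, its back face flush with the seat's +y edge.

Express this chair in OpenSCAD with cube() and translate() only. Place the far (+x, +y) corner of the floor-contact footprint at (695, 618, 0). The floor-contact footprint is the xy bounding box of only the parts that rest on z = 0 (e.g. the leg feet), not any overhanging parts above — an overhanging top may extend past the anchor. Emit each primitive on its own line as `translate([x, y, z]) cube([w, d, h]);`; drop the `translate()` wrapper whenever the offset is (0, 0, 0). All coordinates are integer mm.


translate([234, 207, 454]) cube([461, 411, 24]);
translate([234, 207, 0]) cube([37, 37, 454]);
translate([658, 207, 0]) cube([37, 37, 454]);
translate([234, 581, 0]) cube([37, 37, 454]);
translate([658, 581, 0]) cube([37, 37, 454]);
translate([234, 600, 478]) cube([461, 18, 420]);


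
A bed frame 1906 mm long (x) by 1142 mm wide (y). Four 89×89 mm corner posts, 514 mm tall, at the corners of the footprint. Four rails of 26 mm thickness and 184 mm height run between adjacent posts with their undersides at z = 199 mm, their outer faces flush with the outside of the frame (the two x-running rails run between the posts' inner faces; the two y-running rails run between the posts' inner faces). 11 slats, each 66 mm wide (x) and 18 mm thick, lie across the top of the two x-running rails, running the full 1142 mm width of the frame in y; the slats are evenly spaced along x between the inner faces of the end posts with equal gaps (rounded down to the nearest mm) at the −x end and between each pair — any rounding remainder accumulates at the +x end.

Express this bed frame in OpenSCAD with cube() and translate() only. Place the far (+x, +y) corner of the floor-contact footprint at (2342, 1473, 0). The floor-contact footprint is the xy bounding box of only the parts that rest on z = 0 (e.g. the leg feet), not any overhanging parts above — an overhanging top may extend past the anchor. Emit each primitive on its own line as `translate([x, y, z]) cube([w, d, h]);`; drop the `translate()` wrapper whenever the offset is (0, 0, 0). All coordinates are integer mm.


translate([436, 331, 0]) cube([89, 89, 514]);
translate([436, 1384, 0]) cube([89, 89, 514]);
translate([2253, 331, 0]) cube([89, 89, 514]);
translate([2253, 1384, 0]) cube([89, 89, 514]);
translate([525, 331, 199]) cube([1728, 26, 184]);
translate([525, 1447, 199]) cube([1728, 26, 184]);
translate([436, 420, 199]) cube([26, 964, 184]);
translate([2316, 420, 199]) cube([26, 964, 184]);
translate([608, 331, 383]) cube([66, 1142, 18]);
translate([757, 331, 383]) cube([66, 1142, 18]);
translate([906, 331, 383]) cube([66, 1142, 18]);
translate([1055, 331, 383]) cube([66, 1142, 18]);
translate([1204, 331, 383]) cube([66, 1142, 18]);
translate([1353, 331, 383]) cube([66, 1142, 18]);
translate([1502, 331, 383]) cube([66, 1142, 18]);
translate([1651, 331, 383]) cube([66, 1142, 18]);
translate([1800, 331, 383]) cube([66, 1142, 18]);
translate([1949, 331, 383]) cube([66, 1142, 18]);
translate([2098, 331, 383]) cube([66, 1142, 18]);


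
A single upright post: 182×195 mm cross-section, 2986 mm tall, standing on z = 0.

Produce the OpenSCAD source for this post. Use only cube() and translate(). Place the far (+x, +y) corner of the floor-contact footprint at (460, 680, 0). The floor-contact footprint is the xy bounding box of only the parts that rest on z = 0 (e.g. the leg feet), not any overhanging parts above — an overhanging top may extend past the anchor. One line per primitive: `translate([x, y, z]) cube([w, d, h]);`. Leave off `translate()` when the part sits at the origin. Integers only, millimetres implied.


translate([278, 485, 0]) cube([182, 195, 2986]);


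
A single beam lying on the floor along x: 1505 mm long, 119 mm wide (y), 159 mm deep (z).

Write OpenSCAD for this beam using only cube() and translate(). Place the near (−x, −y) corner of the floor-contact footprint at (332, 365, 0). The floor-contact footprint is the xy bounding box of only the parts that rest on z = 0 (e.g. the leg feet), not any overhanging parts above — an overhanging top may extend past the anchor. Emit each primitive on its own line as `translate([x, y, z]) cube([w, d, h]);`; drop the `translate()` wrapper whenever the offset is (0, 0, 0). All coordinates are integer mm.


translate([332, 365, 0]) cube([1505, 119, 159]);


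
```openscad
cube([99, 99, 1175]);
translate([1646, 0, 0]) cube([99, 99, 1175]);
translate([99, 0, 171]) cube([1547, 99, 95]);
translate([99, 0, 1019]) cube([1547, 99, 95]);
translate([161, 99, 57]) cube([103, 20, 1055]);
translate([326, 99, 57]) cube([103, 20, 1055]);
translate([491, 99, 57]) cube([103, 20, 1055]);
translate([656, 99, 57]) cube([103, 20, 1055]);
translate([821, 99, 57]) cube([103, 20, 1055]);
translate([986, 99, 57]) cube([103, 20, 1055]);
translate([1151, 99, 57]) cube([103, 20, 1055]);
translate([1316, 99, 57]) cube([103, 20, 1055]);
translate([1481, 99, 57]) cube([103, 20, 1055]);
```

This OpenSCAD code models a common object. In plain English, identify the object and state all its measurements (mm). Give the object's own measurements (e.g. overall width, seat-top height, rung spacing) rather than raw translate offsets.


A fence section. Two 99×99 mm posts, 1175 mm tall, stand on the floor with a clear span of 1547 mm between their inner faces. Two horizontal rails of 99×95 mm section span the gap between the posts with their undersides at z = 171 mm and z = 1019 mm, flush with the posts' −y face. 9 pickets, each 103 mm wide, 20 mm thick and 1055 mm tall, are fixed to the +y face of the rails with their bottoms at z = 57 mm, spaced across the span with a 62 mm gap after the −x post and between neighbouring pickets and before the +x post.


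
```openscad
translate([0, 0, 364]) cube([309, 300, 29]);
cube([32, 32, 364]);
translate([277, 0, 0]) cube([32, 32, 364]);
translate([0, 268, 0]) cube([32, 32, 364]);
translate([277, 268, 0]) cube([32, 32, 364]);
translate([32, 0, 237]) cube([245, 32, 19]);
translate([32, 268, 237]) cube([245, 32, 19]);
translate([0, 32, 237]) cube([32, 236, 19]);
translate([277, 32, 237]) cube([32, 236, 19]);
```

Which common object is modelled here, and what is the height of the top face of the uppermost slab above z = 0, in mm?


A stool. The seat height is 393 mm.

A 309×300×29 slab at z = 364 on four corner posts — a stool. The seat top is 364 + 29 = 393 mm.


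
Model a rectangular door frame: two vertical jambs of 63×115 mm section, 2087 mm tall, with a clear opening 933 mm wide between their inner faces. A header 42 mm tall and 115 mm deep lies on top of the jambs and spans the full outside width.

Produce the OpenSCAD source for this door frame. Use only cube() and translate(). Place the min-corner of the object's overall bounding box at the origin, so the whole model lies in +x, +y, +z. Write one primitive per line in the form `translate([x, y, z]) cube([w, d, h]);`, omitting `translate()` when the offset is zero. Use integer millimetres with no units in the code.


cube([63, 115, 2087]);
translate([996, 0, 0]) cube([63, 115, 2087]);
translate([0, 0, 2087]) cube([1059, 115, 42]);


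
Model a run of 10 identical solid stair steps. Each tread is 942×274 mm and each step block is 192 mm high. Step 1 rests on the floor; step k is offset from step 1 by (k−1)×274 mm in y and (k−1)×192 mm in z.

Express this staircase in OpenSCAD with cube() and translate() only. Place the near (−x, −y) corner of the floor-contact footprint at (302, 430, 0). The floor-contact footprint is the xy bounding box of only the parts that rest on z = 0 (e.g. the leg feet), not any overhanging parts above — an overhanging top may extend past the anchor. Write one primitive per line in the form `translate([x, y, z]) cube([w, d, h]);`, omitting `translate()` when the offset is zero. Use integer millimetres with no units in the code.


translate([302, 430, 0]) cube([942, 274, 192]);
translate([302, 704, 192]) cube([942, 274, 192]);
translate([302, 978, 384]) cube([942, 274, 192]);
translate([302, 1252, 576]) cube([942, 274, 192]);
translate([302, 1526, 768]) cube([942, 274, 192]);
translate([302, 1800, 960]) cube([942, 274, 192]);
translate([302, 2074, 1152]) cube([942, 274, 192]);
translate([302, 2348, 1344]) cube([942, 274, 192]);
translate([302, 2622, 1536]) cube([942, 274, 192]);
translate([302, 2896, 1728]) cube([942, 274, 192]);


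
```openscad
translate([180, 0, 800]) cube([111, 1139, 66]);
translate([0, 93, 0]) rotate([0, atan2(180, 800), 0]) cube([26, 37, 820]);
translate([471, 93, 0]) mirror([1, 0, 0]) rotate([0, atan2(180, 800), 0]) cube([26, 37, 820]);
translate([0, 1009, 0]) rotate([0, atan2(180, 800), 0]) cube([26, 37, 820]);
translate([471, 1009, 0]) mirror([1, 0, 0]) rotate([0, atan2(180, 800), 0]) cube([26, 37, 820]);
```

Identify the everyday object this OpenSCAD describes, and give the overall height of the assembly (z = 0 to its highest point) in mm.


A sawhorse. The overall height is 866 mm.

A beam across two mirrored pairs of raked legs — a sawhorse. The beam's underside is at z = 800 (matching the legs' vertical rise in atan2(180, 800)) and the beam is 66 mm tall, so its top is at 800 + 66 = 866 mm. The raked legs top out at the beam's underside, so that is the highest point.


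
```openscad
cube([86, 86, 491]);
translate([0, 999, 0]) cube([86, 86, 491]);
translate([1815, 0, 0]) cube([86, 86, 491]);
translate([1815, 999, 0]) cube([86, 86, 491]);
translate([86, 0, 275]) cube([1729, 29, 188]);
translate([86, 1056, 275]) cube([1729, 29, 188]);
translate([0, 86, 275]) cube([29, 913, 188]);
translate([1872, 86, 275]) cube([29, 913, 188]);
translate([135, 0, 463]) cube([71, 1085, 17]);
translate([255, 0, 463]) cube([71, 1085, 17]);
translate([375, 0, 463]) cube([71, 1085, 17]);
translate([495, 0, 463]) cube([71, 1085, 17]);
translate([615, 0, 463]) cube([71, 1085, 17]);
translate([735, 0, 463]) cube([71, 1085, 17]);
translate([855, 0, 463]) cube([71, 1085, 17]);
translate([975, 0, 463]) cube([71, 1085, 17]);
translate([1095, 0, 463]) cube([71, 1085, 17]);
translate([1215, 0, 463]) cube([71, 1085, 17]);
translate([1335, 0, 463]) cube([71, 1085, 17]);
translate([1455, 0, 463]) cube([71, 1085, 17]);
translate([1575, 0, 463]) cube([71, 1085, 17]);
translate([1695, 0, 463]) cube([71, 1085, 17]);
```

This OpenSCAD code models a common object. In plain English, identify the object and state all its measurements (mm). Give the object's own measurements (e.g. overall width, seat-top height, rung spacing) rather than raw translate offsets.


A bed frame 1901 mm long (x) by 1085 mm wide (y). Four 86×86 mm corner posts, 491 mm tall, at the corners of the footprint. Four rails of 29 mm thickness and 188 mm height run between adjacent posts with their undersides at z = 275 mm, their outer faces flush with the outside of the frame (the two x-running rails run between the posts' inner faces; the two y-running rails run between the posts' inner faces). 14 slats, each 71 mm wide (x) and 17 mm thick, lie across the top of the two x-running rails, running the full 1085 mm width of the frame in y; along x they sit between the end posts with a 49 mm gap after the −x posts and between neighbouring slats and before the +x posts.


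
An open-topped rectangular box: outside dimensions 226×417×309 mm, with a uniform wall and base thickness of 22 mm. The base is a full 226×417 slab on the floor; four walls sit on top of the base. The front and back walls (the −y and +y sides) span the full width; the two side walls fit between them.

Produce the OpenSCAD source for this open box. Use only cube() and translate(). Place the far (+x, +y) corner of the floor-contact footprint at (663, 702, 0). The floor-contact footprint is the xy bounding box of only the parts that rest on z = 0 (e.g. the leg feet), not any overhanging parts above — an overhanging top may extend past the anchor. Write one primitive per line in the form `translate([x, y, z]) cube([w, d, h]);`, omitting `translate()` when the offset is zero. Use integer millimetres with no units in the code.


translate([437, 285, 0]) cube([226, 417, 22]);
translate([437, 285, 22]) cube([226, 22, 287]);
translate([437, 680, 22]) cube([226, 22, 287]);
translate([437, 307, 22]) cube([22, 373, 287]);
translate([641, 307, 22]) cube([22, 373, 287]);


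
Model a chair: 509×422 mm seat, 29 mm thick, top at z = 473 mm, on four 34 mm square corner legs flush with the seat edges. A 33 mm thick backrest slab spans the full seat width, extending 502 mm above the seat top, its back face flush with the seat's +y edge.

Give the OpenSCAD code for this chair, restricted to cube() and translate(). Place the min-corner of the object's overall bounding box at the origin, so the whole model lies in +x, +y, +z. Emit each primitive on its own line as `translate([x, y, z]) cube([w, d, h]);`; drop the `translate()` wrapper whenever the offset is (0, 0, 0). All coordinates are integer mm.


translate([0, 0, 444]) cube([509, 422, 29]);
cube([34, 34, 444]);
translate([475, 0, 0]) cube([34, 34, 444]);
translate([0, 388, 0]) cube([34, 34, 444]);
translate([475, 388, 0]) cube([34, 34, 444]);
translate([0, 389, 473]) cube([509, 33, 502]);


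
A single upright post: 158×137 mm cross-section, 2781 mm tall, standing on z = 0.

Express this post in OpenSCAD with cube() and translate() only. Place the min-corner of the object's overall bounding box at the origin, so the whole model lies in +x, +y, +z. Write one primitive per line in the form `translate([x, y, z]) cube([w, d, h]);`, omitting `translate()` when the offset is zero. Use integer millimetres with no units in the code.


cube([158, 137, 2781]);


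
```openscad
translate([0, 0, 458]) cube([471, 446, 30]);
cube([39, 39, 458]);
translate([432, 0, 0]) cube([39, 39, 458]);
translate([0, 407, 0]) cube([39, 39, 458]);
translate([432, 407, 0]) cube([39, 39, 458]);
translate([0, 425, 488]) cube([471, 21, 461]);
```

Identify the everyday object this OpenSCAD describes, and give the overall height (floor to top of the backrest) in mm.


A chair. The overall height is 949 mm.

A slab on four corner posts with a tall panel at the back — a chair. The seat slab sits at z = 458 with thickness 30, and the 461 mm backrest starts at the seat top, so the overall height is 458 + 30 + 461 = 949 mm.


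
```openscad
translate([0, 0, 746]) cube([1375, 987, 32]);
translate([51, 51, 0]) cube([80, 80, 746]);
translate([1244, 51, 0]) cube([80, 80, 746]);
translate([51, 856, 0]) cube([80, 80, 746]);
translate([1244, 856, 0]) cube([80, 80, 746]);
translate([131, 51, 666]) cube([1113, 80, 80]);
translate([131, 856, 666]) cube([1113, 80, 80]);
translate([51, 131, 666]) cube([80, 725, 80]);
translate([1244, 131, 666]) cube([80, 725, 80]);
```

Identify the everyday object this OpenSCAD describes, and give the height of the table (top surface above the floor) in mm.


A table. The table height is 778 mm.

A 1375×987×32 slab sits at z = 746 on four 80 mm square posts — a table. The top surface is at 746 + 32 = 778 mm.


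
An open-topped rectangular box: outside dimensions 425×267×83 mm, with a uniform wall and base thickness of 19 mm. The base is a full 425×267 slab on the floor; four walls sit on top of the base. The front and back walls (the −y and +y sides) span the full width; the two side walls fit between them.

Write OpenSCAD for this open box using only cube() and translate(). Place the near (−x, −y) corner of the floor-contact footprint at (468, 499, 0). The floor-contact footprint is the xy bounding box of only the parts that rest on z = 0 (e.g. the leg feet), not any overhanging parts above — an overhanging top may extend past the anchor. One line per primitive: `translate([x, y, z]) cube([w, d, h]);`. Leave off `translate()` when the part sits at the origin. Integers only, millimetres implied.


translate([468, 499, 0]) cube([425, 267, 19]);
translate([468, 499, 19]) cube([425, 19, 64]);
translate([468, 747, 19]) cube([425, 19, 64]);
translate([468, 518, 19]) cube([19, 229, 64]);
translate([874, 518, 19]) cube([19, 229, 64]);


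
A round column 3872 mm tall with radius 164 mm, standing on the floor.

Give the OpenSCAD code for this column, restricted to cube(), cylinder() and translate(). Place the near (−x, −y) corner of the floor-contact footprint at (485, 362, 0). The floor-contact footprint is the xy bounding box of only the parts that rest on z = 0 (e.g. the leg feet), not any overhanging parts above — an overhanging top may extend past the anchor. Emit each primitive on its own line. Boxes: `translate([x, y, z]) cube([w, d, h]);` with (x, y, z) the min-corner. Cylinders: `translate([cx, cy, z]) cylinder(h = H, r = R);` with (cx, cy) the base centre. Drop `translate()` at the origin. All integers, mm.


translate([649, 526, 0]) cylinder(h = 3872, r = 164);


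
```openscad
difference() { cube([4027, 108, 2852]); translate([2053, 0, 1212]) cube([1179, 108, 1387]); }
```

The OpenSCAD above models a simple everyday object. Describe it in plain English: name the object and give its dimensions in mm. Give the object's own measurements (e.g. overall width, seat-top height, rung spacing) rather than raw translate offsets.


A wall 4027 mm long (x), 108 mm thick (y), 2852 mm tall, with a rectangular window opening cut through it. The opening is 1179 mm wide and 1387 mm tall; its sill is at z = 1212 mm and its near (−x) edge is 2053 mm from the wall's −x end. The opening passes through the full wall thickness.


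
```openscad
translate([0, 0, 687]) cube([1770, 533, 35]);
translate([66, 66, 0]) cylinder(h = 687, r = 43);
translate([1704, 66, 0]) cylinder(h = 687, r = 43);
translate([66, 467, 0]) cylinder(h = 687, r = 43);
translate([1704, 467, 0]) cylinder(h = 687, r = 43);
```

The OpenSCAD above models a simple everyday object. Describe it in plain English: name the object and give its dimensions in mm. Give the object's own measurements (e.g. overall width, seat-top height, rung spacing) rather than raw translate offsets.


A table: top 1770 mm (x) × 533 mm (y), 35 mm thick, upper face at z = 722 mm, on four round legs of 86 mm diameter, each leg's bounding box inset 23 mm from the nearest pair of top edges from z = 0 to the bottom of the top.


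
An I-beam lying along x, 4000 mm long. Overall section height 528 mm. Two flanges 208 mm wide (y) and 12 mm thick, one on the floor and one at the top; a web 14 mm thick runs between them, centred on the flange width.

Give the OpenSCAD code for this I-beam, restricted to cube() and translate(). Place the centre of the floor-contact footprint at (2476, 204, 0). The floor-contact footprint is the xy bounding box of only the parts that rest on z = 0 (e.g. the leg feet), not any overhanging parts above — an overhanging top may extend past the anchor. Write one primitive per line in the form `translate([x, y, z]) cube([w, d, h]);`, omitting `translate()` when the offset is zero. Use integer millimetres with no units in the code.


translate([476, 100, 0]) cube([4000, 208, 12]);
translate([476, 197, 12]) cube([4000, 14, 504]);
translate([476, 100, 516]) cube([4000, 208, 12]);


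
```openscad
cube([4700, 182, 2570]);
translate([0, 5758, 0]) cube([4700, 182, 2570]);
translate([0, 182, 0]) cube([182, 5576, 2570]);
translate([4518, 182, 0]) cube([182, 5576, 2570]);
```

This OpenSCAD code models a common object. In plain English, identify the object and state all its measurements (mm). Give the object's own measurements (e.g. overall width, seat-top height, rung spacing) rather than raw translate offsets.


The wall frame of a small rectangular building: four walls, each 2570 mm tall and 182 mm thick, enclosing a footprint 4700 mm (x) by 5940 mm (y) outside-to-outside, with no floor or roof. The front and back walls (the −y and +y sides) span the full width; the two side walls fit between them.


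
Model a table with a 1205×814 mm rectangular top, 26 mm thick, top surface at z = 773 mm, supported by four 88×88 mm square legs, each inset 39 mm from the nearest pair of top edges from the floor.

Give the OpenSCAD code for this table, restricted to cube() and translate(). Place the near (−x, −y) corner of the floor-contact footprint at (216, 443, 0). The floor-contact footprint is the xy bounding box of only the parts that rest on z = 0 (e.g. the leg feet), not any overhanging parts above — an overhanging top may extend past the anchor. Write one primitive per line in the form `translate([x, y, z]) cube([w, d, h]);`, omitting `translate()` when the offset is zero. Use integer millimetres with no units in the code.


// leg_h = 773 - 26 = 747
translate([177, 404, 747]) cube([1205, 814, 26]);
translate([216, 443, 0]) cube([88, 88, 747]);
translate([1255, 443, 0]) cube([88, 88, 747]);
translate([216, 1091, 0]) cube([88, 88, 747]);
translate([1255, 1091, 0]) cube([88, 88, 747]);


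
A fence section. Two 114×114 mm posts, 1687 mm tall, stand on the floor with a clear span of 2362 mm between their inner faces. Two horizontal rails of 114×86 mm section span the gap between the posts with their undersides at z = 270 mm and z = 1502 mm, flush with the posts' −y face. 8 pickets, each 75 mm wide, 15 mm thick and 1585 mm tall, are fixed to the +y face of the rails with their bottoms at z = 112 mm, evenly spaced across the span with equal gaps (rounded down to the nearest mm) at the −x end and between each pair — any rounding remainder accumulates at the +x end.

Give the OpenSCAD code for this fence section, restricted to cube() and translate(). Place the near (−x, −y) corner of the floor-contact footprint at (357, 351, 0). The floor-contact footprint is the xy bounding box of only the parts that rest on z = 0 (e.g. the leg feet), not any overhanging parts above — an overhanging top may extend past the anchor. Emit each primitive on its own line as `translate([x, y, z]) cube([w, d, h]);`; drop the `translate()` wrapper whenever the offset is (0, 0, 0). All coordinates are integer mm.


translate([357, 351, 0]) cube([114, 114, 1687]);
translate([2833, 351, 0]) cube([114, 114, 1687]);
translate([471, 351, 270]) cube([2362, 114, 86]);
translate([471, 351, 1502]) cube([2362, 114, 86]);
translate([666, 465, 112]) cube([75, 15, 1585]);
translate([936, 465, 112]) cube([75, 15, 1585]);
translate([1206, 465, 112]) cube([75, 15, 1585]);
translate([1476, 465, 112]) cube([75, 15, 1585]);
translate([1746, 465, 112]) cube([75, 15, 1585]);
translate([2016, 465, 112]) cube([75, 15, 1585]);
translate([2286, 465, 112]) cube([75, 15, 1585]);
translate([2556, 465, 112]) cube([75, 15, 1585]);


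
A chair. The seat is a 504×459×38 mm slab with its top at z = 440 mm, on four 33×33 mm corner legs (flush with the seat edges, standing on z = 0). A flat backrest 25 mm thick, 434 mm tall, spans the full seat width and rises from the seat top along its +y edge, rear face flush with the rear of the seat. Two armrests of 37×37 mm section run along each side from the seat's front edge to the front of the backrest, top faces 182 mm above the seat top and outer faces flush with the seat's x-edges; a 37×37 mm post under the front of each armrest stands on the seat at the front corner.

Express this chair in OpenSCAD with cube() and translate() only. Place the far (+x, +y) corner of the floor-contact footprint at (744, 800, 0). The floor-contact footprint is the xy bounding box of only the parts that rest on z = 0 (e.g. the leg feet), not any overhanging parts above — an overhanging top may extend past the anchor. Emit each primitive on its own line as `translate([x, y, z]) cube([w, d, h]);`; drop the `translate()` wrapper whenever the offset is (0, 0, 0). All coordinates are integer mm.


translate([240, 341, 402]) cube([504, 459, 38]);
translate([240, 341, 0]) cube([33, 33, 402]);
translate([711, 341, 0]) cube([33, 33, 402]);
translate([240, 767, 0]) cube([33, 33, 402]);
translate([711, 767, 0]) cube([33, 33, 402]);
translate([240, 775, 440]) cube([504, 25, 434]);
translate([240, 341, 585]) cube([37, 434, 37]);
translate([707, 341, 585]) cube([37, 434, 37]);
translate([240, 341, 440]) cube([37, 37, 145]);
translate([707, 341, 440]) cube([37, 37, 145]);


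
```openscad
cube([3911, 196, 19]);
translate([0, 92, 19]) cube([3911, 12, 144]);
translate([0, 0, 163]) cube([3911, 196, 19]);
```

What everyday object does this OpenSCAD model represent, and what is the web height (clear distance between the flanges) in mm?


An I-beam. The web height is 144 mm.

Two wide flanges with a thin centred web — an I-beam. Overall 182 mm minus two 19 mm flanges gives a web of 182 − 2·19 = 144 mm.


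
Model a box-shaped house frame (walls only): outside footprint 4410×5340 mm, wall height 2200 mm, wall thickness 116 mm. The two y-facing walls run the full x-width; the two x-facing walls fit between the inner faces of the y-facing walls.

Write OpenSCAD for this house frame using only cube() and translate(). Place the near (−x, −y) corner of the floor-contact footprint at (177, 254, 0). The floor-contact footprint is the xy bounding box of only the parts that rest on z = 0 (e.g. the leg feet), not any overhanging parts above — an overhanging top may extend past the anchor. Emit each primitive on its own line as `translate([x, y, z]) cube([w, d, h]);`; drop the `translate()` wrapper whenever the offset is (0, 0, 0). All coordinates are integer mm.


translate([177, 254, 0]) cube([4410, 116, 2200]);
translate([177, 5478, 0]) cube([4410, 116, 2200]);
translate([177, 370, 0]) cube([116, 5108, 2200]);
translate([4471, 370, 0]) cube([116, 5108, 2200]);


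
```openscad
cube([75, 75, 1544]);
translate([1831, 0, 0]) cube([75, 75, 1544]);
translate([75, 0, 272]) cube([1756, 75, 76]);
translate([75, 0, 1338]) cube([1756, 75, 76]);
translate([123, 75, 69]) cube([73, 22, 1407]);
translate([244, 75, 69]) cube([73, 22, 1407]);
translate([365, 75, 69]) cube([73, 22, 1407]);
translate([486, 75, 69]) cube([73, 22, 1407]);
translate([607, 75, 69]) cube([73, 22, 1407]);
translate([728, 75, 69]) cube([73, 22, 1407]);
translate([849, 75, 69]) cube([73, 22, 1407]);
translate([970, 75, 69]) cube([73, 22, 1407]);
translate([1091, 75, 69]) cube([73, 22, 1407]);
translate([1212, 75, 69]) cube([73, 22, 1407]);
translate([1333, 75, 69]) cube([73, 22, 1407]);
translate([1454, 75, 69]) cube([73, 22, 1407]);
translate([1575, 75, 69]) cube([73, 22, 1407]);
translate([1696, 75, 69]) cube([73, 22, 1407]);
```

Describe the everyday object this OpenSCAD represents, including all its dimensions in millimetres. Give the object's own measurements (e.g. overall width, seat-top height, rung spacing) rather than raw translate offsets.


A fence section. Two 75×75 mm posts, 1544 mm tall, stand on the floor with a clear span of 1756 mm between their inner faces. Two horizontal rails of 75×76 mm section span the gap between the posts with their undersides at z = 272 mm and z = 1338 mm, flush with the posts' −y face. 14 pickets, each 73 mm wide, 22 mm thick and 1407 mm tall, are fixed to the +y face of the rails with their bottoms at z = 69 mm, spaced across the span with a 48 mm gap after the −x post and between neighbouring pickets, with 62 mm left before the +x post.


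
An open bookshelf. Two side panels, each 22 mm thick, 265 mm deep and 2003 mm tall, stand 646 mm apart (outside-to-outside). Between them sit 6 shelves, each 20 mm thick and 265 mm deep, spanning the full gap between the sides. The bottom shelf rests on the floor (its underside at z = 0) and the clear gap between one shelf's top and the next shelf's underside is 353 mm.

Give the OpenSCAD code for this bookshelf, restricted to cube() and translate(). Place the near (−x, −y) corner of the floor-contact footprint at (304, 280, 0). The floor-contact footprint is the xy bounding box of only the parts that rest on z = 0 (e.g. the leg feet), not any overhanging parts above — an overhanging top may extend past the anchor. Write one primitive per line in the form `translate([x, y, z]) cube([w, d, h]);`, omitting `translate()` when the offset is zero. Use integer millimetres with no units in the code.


translate([304, 280, 0]) cube([22, 265, 2003]);
translate([928, 280, 0]) cube([22, 265, 2003]);
translate([326, 280, 0]) cube([602, 265, 20]);
translate([326, 280, 373]) cube([602, 265, 20]);
translate([326, 280, 746]) cube([602, 265, 20]);
translate([326, 280, 1119]) cube([602, 265, 20]);
translate([326, 280, 1492]) cube([602, 265, 20]);
translate([326, 280, 1865]) cube([602, 265, 20]);


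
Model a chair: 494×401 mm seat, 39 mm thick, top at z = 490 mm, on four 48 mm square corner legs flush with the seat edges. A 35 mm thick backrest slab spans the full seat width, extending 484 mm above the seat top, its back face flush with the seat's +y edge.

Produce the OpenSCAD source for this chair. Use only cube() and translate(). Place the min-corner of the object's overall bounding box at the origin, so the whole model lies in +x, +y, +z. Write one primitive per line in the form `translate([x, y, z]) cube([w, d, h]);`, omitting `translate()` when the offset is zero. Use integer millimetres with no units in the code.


translate([0, 0, 451]) cube([494, 401, 39]);
cube([48, 48, 451]);
translate([446, 0, 0]) cube([48, 48, 451]);
translate([0, 353, 0]) cube([48, 48, 451]);
translate([446, 353, 0]) cube([48, 48, 451]);
translate([0, 366, 490]) cube([494, 35, 484]);


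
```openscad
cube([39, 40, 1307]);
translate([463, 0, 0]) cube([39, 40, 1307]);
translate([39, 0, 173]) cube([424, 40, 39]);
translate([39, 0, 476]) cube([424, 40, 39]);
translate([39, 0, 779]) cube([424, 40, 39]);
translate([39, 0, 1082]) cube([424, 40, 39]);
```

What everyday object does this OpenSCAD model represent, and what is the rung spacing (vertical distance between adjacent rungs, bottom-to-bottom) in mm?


A ladder. The rung spacing is 303 mm.

Two tall 39×40 posts with 4 short bars between them — a ladder. Adjacent rungs sit at z = 173 and z = 476, so the spacing is 476 − 173 = 303 mm.


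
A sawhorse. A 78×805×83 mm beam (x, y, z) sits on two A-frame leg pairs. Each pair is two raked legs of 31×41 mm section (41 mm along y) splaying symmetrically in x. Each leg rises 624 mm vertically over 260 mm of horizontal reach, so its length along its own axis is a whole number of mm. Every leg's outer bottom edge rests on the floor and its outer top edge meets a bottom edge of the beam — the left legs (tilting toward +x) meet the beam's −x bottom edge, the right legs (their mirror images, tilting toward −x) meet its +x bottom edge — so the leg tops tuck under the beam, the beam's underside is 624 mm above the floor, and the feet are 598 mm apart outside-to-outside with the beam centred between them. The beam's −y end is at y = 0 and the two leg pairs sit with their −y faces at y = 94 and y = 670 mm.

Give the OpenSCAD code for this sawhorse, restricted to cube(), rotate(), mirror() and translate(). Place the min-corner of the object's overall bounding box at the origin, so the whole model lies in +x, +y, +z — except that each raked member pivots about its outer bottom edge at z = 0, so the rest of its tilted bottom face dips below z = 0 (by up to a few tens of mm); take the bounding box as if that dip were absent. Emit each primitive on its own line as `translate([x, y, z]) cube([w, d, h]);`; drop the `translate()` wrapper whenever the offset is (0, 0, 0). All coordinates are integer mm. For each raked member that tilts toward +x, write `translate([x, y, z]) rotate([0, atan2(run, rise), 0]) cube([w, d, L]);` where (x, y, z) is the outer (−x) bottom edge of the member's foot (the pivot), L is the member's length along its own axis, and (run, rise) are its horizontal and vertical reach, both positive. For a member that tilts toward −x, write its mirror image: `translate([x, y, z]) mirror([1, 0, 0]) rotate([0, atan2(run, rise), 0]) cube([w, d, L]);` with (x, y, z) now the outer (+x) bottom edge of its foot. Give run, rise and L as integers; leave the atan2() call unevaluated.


// leg length = √(260² + 624²) = 676
// right-leg outer foot x = 2·260 + 78 = 598
// beam min-corner = (260, 0, 624)
translate([260, 0, 624]) cube([78, 805, 83]);
translate([0, 94, 0]) rotate([0, atan2(260, 624), 0]) cube([31, 41, 676]);
translate([598, 94, 0]) mirror([1, 0, 0]) rotate([0, atan2(260, 624), 0]) cube([31, 41, 676]);
translate([0, 670, 0]) rotate([0, atan2(260, 624), 0]) cube([31, 41, 676]);
translate([598, 670, 0]) mirror([1, 0, 0]) rotate([0, atan2(260, 624), 0]) cube([31, 41, 676]);


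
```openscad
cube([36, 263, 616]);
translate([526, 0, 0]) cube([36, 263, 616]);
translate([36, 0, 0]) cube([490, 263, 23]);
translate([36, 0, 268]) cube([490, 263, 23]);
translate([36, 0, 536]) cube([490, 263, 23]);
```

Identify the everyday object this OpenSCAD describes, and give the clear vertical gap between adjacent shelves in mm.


A bookshelf. The clear shelf gap is 245 mm.

Two tall side panels with 3 horizontal boards between them — a bookshelf. The first two shelf undersides are at z = 0 and z = 268; with shelf thickness 23, the clear gap is 268 − 0 − 23 = 245 mm.


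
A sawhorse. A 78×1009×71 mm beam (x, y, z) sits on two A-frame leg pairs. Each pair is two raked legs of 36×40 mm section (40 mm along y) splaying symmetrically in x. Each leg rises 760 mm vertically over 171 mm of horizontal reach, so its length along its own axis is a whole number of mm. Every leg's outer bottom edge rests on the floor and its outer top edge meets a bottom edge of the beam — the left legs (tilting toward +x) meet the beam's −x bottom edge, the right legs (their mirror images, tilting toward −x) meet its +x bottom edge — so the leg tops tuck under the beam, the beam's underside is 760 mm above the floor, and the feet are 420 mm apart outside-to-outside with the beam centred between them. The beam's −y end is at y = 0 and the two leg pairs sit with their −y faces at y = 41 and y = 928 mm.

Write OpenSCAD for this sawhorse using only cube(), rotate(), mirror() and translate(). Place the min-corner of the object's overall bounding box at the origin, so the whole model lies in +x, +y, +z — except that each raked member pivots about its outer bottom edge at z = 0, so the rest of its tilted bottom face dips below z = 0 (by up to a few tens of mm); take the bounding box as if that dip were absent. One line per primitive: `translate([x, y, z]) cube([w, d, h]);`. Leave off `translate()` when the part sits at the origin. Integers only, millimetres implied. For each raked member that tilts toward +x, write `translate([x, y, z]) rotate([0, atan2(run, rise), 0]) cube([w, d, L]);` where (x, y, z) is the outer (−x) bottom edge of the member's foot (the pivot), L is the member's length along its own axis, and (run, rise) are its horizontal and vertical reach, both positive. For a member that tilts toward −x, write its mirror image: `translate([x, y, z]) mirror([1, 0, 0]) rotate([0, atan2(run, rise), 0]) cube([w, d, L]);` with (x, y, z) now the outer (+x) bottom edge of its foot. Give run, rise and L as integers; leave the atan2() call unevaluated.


translate([171, 0, 760]) cube([78, 1009, 71]);
translate([0, 41, 0]) rotate([0, atan2(171, 760), 0]) cube([36, 40, 779]);
translate([420, 41, 0]) mirror([1, 0, 0]) rotate([0, atan2(171, 760), 0]) cube([36, 40, 779]);
translate([0, 928, 0]) rotate([0, atan2(171, 760), 0]) cube([36, 40, 779]);
translate([420, 928, 0]) mirror([1, 0, 0]) rotate([0, atan2(171, 760), 0]) cube([36, 40, 779]);
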